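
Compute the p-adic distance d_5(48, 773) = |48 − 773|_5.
d_5(48, 773) = 1/25

Step 1 — x − y = 48 − 773 = -725. Step 2 — v_5(-725) = 2 (factor: -725 = −(5^2 · 29); the sign does not affect v_p). Step 3 — |x − y|_5 = 5^{-2} = 1/25.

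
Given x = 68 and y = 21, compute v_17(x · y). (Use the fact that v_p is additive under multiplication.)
v_17(1428) = 1

v_p(x) = 1 (factor: 68 = 17^1 · 4); v_p(y) = 0 (factor: 21 = 17^0 · 21). Additivity: v_p(xy) = v_p(x) + v_p(y) = 1 + 0 = 1. (Direct check: xy = 1428 = 17^1 · (84).)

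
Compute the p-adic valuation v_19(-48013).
v_19(-48013) = 3

v_19(n) is the largest exponent k such that 19^k divides n. Factor out: -48013 = -19^3 · 7. (Sign doesn't affect v_p.) So v_19(-48013) = 3.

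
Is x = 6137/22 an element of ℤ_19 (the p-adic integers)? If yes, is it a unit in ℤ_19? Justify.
x ∈ ℤ_19 but not a unit; v_19(x) = 2 > 0

ℤ_19 = {x ∈ ℚ_19 : v_19(x) ≥ 0} and ℤ_19^× = {x ∈ ℤ_19 : v_19(x) = 0}. Here v_19(6137/22) = v_19(num) − v_19(den) = 2; compare against these criteria.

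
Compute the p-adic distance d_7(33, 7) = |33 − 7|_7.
d_7(33, 7) = 1

Step 1 — x − y = 33 − 7 = 26. Step 2 — v_7(26) = 0 (factor: 26 = (7^0 · 26); the sign does not affect v_p). Step 3 — |x − y|_7 = 7^{0} = 1.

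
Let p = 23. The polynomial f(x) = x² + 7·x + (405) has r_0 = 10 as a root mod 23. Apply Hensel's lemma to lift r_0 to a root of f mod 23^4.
r_3 = 192290 (mod 279841)

Hensel: r_{i+1} = r_i − f(r_i)·(f′(r_i))^{-1} mod 23^{i+2}, f′(x) = 2x + 7. Iterate:
  r_0 = 10 (mod 23)
  r_1 = 263 (mod 529)
  r_2 = 9785 (mod 12167)
  r_3 = 192290 (mod 279841)
Final: r = 192290 satisfies f(r) ≡ 0 mod 23^4.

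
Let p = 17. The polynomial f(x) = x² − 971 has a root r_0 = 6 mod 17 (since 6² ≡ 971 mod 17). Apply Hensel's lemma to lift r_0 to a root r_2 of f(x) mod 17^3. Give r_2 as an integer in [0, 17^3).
r_2 = 1264 (mod 4913)

Hensel's recurrence: r_{i+1} = r_i − f(r_i)·(f′(r_i))^{-1} mod 17^{i+2}, with f′(x) = 2x. Iterate:
  r_0 = 6 (mod 17)
  r_1 = 108 (mod 289)
  r_2 = 1264 (mod 4913)
Final: r_2 = 1264, and one checks f(r_2) ≡ 0 mod 17^3.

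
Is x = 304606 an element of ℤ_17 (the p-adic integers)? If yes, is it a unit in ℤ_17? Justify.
x ∈ ℤ_17 but not a unit; v_17(x) = 3 > 0

ℤ_17 = {x ∈ ℚ_17 : v_17(x) ≥ 0} and ℤ_17^× = {x ∈ ℤ_17 : v_17(x) = 0}. Here v_17(304606) = v_17(num) − v_17(den) = 3; compare against these criteria.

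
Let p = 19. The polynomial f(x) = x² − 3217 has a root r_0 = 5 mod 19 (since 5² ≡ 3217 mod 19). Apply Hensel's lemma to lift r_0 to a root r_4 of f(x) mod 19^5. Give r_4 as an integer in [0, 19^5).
r_4 = 2444944 (mod 2476099)

Hensel's recurrence: r_{i+1} = r_i − f(r_i)·(f′(r_i))^{-1} mod 19^{i+2}, with f′(x) = 2x. Iterate:
  r_0 = 5 (mod 19)
  r_1 = 252 (mod 361)
  r_2 = 3140 (mod 6859)
  r_3 = 99166 (mod 130321)
  r_4 = 2444944 (mod 2476099)
Final: r_4 = 2444944, and one checks f(r_4) ≡ 0 mod 19^5.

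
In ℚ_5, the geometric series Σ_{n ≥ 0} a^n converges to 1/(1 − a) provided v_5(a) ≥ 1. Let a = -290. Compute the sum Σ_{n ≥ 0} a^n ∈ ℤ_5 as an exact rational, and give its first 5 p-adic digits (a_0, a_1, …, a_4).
Σ a^n = 1/(1 − a) = 1/291;  first 5 digits = (1, 2, 2, 3, 2)

v_5(a) = 1 ≥ 1, so the series converges in ℤ_5 to 1/(1 − a) = 1/(1 − (-290)) = 1/291. Expand this rational in ℤ_5: compute digits iteratively via d_i = x_i mod 5, x_{i+1} = (x_i − d_i)/5. The first 5 digits are (1, 2, 2, 3, 2).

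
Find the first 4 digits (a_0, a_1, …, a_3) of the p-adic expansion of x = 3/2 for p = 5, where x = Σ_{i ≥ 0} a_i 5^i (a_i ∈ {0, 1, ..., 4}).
(a_0, …, a_3) = (4, 2, 2, 2)

v_5(3/2) = 0 (numerator and denominator both coprime to 5), so x ∈ ℤ_5^×. Compute digits iteratively via a_i = x_i mod 5, x_{i+1} = (x_i − a_i)/5, with x_0 = x:
  x_0 = 3/2;  a_0 = 4;  x_1 = (x_0 − 4)/5 = -1/2
  x_1 = -1/2;  a_1 = 2;  x_2 = (x_1 − 2)/5 = -1/2
  x_2 = -1/2;  a_2 = 2;  x_3 = (x_2 − 2)/5 = -1/2
  x_3 = -1/2;  a_3 = 2;  x_4 = (x_3 − 2)/5 = -1/2
Digits: (4, 2, 2, 2).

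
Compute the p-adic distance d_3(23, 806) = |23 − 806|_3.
d_3(23, 806) = 1/27

Step 1 — x − y = 23 − 806 = -783. Step 2 — v_3(-783) = 3 (factor: -783 = −(3^3 · 29); the sign does not affect v_p). Step 3 — |x − y|_3 = 3^{-3} = 1/27.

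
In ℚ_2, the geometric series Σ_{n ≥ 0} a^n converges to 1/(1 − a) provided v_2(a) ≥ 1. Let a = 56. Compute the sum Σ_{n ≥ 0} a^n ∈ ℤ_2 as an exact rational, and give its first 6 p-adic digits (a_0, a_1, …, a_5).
Σ a^n = 1/(1 − a) = -1/55;  first 6 digits = (1, 0, 0, 1, 1, 1)

v_2(a) = 3 ≥ 1, so the series converges in ℤ_2 to 1/(1 − a) = 1/(1 − 56) = -1/55. Expand this rational in ℤ_2: compute digits iteratively via d_i = x_i mod 2, x_{i+1} = (x_i − d_i)/2. The first 6 digits are (1, 0, 0, 1, 1, 1).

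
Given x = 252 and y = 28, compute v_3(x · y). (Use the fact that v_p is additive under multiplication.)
v_3(7056) = 2

v_p(x) = 2 (factor: 252 = 3^2 · 28); v_p(y) = 0 (factor: 28 = 3^0 · 28). Additivity: v_p(xy) = v_p(x) + v_p(y) = 2 + 0 = 2. (Direct check: xy = 7056 = 3^2 · (784).)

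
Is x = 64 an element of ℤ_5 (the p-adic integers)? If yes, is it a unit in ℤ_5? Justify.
x ∈ ℤ_5^× (unit); v_5(x) = 0

ℤ_5 = {x ∈ ℚ_5 : v_5(x) ≥ 0} and ℤ_5^× = {x ∈ ℤ_5 : v_5(x) = 0}. Here v_5(64) = v_5(num) − v_5(den) = 0; compare against these criteria.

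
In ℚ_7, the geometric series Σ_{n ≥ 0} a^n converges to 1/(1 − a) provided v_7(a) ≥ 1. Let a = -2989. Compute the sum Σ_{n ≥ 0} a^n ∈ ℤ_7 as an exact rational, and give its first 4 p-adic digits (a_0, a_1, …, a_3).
Σ a^n = 1/(1 − a) = 1/2990;  first 4 digits = (1, 0, 2, 5)

v_7(a) = 2 ≥ 1, so the series converges in ℤ_7 to 1/(1 − a) = 1/(1 − (-2989)) = 1/2990. Expand this rational in ℤ_7: compute digits iteratively via d_i = x_i mod 7, x_{i+1} = (x_i − d_i)/7. The first 4 digits are (1, 0, 2, 5).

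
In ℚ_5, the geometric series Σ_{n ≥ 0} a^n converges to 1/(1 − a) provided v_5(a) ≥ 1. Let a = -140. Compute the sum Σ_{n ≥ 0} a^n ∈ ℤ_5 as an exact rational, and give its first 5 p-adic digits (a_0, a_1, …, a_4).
Σ a^n = 1/(1 − a) = 1/141;  first 5 digits = (1, 2, 3, 3, 1)

v_5(a) = 1 ≥ 1, so the series converges in ℤ_5 to 1/(1 − a) = 1/(1 − (-140)) = 1/141. Expand this rational in ℤ_5: compute digits iteratively via d_i = x_i mod 5, x_{i+1} = (x_i − d_i)/5. The first 5 digits are (1, 2, 3, 3, 1).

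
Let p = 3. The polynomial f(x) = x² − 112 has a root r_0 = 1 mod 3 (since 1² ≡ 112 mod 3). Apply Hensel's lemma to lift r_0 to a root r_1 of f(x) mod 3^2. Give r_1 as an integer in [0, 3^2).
r_1 = 7 (mod 9)

Hensel's recurrence: r_{i+1} = r_i − f(r_i)·(f′(r_i))^{-1} mod 3^{i+2}, with f′(x) = 2x. Iterate:
  r_0 = 1 (mod 3)
  r_1 = 7 (mod 9)
Final: r_1 = 7, and one checks f(r_1) ≡ 0 mod 3^2.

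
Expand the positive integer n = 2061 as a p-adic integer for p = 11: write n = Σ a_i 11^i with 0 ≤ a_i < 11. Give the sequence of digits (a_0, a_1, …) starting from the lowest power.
(a_0, a_1, …) = (4, 0, 6, 1)

Repeated division by 11 gives the digits low-to-high: 2061 = 4 + 6·11^2 + 1·11^3. Digit sequence: (4, 0, 6, 1).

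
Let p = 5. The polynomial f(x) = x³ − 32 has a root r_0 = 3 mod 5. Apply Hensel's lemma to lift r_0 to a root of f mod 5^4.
r_3 = 493 (mod 625)

Hensel: r_{i+1} = r_i − f(r_i)/f′(r_i) mod 5^{i+2}, where f′(x) = 3x². Iterate:
  r_0 = 3 (mod 5)
  r_1 = 18 (mod 25)
  r_2 = 118 (mod 125)
  r_3 = 493 (mod 625)
Final: r = 493 with f(r) ≡ 0 mod 5^4.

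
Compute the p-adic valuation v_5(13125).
v_5(13125) = 4

v_5(n) is the largest exponent k such that 5^k divides n. Factor out: 13125 = 5^4 · 21. (Sign doesn't affect v_p.) So v_5(13125) = 4.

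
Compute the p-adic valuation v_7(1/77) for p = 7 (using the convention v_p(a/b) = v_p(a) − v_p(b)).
v_7(1/77) = -1

Factor powers of 7 from the numerator and denominator of the reduced fraction: 1 = 7^0 · 1 and 77 = 7^1 · 11. Apply v_p(a/b) = v_p(a) − v_p(b): v_7(1/77) = 0 − 1 = -1.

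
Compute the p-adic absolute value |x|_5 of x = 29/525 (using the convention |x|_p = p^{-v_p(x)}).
|29/525|_5 = 25

Step 1 — compute v_5(x) by factoring powers of 5 out of the numerator and denominator: v_5(29/525) = -2. Step 2 — apply |x|_p = p^{-v_p(x)} = 5^{2} = 25.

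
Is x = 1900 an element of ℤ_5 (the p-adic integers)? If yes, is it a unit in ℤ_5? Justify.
x ∈ ℤ_5 but not a unit; v_5(x) = 2 > 0

ℤ_5 = {x ∈ ℚ_5 : v_5(x) ≥ 0} and ℤ_5^× = {x ∈ ℤ_5 : v_5(x) = 0}. Here v_5(1900) = v_5(num) − v_5(den) = 2; compare against these criteria.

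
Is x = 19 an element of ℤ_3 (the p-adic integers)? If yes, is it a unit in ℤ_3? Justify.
x ∈ ℤ_3^× (unit); v_3(x) = 0

ℤ_3 = {x ∈ ℚ_3 : v_3(x) ≥ 0} and ℤ_3^× = {x ∈ ℤ_3 : v_3(x) = 0}. Here v_3(19) = v_3(num) − v_3(den) = 0; compare against these criteria.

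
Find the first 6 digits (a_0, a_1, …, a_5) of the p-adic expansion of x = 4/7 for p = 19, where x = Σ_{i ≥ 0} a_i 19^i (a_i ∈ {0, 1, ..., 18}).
(a_0, …, a_5) = (6, 16, 10, 13, 2, 8)

v_19(4/7) = 0 (numerator and denominator both coprime to 19), so x ∈ ℤ_19^×. Compute digits iteratively via a_i = x_i mod 19, x_{i+1} = (x_i − a_i)/19, with x_0 = x:
  x_0 = 4/7;  a_0 = 6;  x_1 = (x_0 − 6)/19 = -2/7
  x_1 = -2/7;  a_1 = 16;  x_2 = (x_1 − 16)/19 = -6/7
  x_2 = -6/7;  a_2 = 10;  x_3 = (x_2 − 10)/19 = -4/7
  x_3 = -4/7;  a_3 = 13;  x_4 = (x_3 − 13)/19 = -5/7
  x_4 = -5/7;  a_4 = 2;  x_5 = (x_4 − 2)/19 = -1/7
  x_5 = -1/7;  a_5 = 8;  x_6 = (x_5 − 8)/19 = -3/7
Digits: (6, 16, 10, 13, 2, 8).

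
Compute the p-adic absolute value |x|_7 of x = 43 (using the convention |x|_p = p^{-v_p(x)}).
|43|_7 = 1

Step 1 — compute v_7(x) by factoring powers of 7 out of the numerator and denominator: v_7(43) = 0. Step 2 — apply |x|_p = p^{-v_p(x)} = 7^{0} = 1.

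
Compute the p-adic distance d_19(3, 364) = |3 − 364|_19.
d_19(3, 364) = 1/361

Step 1 — x − y = 3 − 364 = -361. Step 2 — v_19(-361) = 2 (factor: -361 = −(19^2 · 1); the sign does not affect v_p). Step 3 — |x − y|_19 = 19^{-2} = 1/361.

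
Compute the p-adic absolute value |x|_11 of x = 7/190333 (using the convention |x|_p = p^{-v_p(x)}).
|7/190333|_11 = 14641

Step 1 — compute v_11(x) by factoring powers of 11 out of the numerator and denominator: v_11(7/190333) = -4. Step 2 — apply |x|_p = p^{-v_p(x)} = 11^{4} = 14641.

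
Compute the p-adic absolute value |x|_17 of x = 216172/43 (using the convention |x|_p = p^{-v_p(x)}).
|216172/43|_17 = 1/4913

Step 1 — compute v_17(x) by factoring powers of 17 out of the numerator and denominator: v_17(216172/43) = 3. Step 2 — apply |x|_p = p^{-v_p(x)} = 17^{-3} = 1/4913.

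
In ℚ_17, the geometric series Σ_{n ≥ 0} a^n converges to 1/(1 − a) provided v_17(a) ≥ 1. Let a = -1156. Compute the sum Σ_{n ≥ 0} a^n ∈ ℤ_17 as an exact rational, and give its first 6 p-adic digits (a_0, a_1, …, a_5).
Σ a^n = 1/(1 − a) = 1/1157;  first 6 digits = (1, 0, 13, 16, 15, 0)

v_17(a) = 2 ≥ 1, so the series converges in ℤ_17 to 1/(1 − a) = 1/(1 − (-1156)) = 1/1157. Expand this rational in ℤ_17: compute digits iteratively via d_i = x_i mod 17, x_{i+1} = (x_i − d_i)/17. The first 6 digits are (1, 0, 13, 16, 15, 0).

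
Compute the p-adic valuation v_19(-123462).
v_19(-123462) = 3

v_19(n) is the largest exponent k such that 19^k divides n. Factor out: -123462 = -19^3 · 18. (Sign doesn't affect v_p.) So v_19(-123462) = 3.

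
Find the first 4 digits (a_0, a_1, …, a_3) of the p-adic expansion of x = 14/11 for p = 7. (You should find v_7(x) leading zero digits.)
(a_0, …, a_3) = (0, 4, 2, 6)

v_7(14/11) = 1, so a_0 = ... = a_0 = 0. Factor out: x = 7^1 · u with u = 2/11 a unit in ℤ_7. Expand u iteratively via a_{v+i} = u_i mod 7, u_{i+1} = (u_i − a_{v+i})/7:
  u_0 = 2/11;  a_1 = 4;  u_1 = (u_0 − 4)/7 = -6/11
  u_1 = -6/11;  a_2 = 2;  u_2 = (u_1 − 2)/7 = -4/11
  u_2 = -4/11;  a_3 = 6;  u_3 = (u_2 − 6)/7 = -10/11
Digits: (0, 4, 2, 6).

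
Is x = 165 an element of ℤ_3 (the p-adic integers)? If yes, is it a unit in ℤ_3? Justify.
x ∈ ℤ_3 but not a unit; v_3(x) = 1 > 0

ℤ_3 = {x ∈ ℚ_3 : v_3(x) ≥ 0} and ℤ_3^× = {x ∈ ℤ_3 : v_3(x) = 0}. Here v_3(165) = v_3(num) − v_3(den) = 1; compare against these criteria.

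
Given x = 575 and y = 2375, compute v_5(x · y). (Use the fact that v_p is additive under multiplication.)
v_5(1365625) = 5

v_p(x) = 2 (factor: 575 = 5^2 · 23); v_p(y) = 3 (factor: 2375 = 5^3 · 19). Additivity: v_p(xy) = v_p(x) + v_p(y) = 2 + 3 = 5. (Direct check: xy = 1365625 = 5^5 · (437).)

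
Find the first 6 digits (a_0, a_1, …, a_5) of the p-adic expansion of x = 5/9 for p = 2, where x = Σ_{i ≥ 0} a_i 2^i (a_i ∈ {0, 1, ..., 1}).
(a_0, …, a_5) = (1, 0, 1, 1, 1, 0)

v_2(5/9) = 0 (numerator and denominator both coprime to 2), so x ∈ ℤ_2^×. Compute digits iteratively via a_i = x_i mod 2, x_{i+1} = (x_i − a_i)/2, with x_0 = x:
  x_0 = 5/9;  a_0 = 1;  x_1 = (x_0 − 1)/2 = -2/9
  x_1 = -2/9;  a_1 = 0;  x_2 = (x_1 − 0)/2 = -1/9
  x_2 = -1/9;  a_2 = 1;  x_3 = (x_2 − 1)/2 = -5/9
  x_3 = -5/9;  a_3 = 1;  x_4 = (x_3 − 1)/2 = -7/9
  x_4 = -7/9;  a_4 = 1;  x_5 = (x_4 − 1)/2 = -8/9
  x_5 = -8/9;  a_5 = 0;  x_6 = (x_5 − 0)/2 = -4/9
Digits: (1, 0, 1, 1, 1, 0).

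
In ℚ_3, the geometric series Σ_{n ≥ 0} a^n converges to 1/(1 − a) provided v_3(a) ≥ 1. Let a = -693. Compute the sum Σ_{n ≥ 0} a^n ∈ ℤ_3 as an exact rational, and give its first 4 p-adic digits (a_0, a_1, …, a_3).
Σ a^n = 1/(1 − a) = 1/694;  first 4 digits = (1, 0, 1, 1)

v_3(a) = 2 ≥ 1, so the series converges in ℤ_3 to 1/(1 − a) = 1/(1 − (-693)) = 1/694. Expand this rational in ℤ_3: compute digits iteratively via d_i = x_i mod 3, x_{i+1} = (x_i − d_i)/3. The first 4 digits are (1, 0, 1, 1).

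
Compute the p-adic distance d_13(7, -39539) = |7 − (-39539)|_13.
d_13(7, -39539) = 1/2197

Step 1 — x − y = 7 − (-39539) = 39546. Step 2 — v_13(39546) = 3 (factor: 39546 = (13^3 · 18); the sign does not affect v_p). Step 3 — |x − y|_13 = 13^{-3} = 1/2197.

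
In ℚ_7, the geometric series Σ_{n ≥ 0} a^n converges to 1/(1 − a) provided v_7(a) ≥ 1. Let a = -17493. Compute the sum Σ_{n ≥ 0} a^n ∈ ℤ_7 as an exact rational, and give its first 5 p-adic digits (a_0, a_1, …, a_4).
Σ a^n = 1/(1 − a) = 1/17494;  first 5 digits = (1, 0, 0, 5, 6)

v_7(a) = 3 ≥ 1, so the series converges in ℤ_7 to 1/(1 − a) = 1/(1 − (-17493)) = 1/17494. Expand this rational in ℤ_7: compute digits iteratively via d_i = x_i mod 7, x_{i+1} = (x_i − d_i)/7. The first 5 digits are (1, 0, 0, 5, 6).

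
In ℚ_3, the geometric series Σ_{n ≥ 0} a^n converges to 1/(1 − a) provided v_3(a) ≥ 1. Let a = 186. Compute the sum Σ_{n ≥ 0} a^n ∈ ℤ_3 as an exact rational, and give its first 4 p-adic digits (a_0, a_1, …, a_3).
Σ a^n = 1/(1 − a) = -1/185;  first 4 digits = (1, 2, 0, 0)

v_3(a) = 1 ≥ 1, so the series converges in ℤ_3 to 1/(1 − a) = 1/(1 − 186) = -1/185. Expand this rational in ℤ_3: compute digits iteratively via d_i = x_i mod 3, x_{i+1} = (x_i − d_i)/3. The first 4 digits are (1, 2, 0, 0).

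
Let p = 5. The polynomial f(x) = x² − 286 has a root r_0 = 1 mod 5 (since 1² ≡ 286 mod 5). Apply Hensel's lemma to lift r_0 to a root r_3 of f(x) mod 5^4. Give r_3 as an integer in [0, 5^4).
r_3 = 131 (mod 625)

Hensel's recurrence: r_{i+1} = r_i − f(r_i)·(f′(r_i))^{-1} mod 5^{i+2}, with f′(x) = 2x. Iterate:
  r_0 = 1 (mod 5)
  r_1 = 6 (mod 25)
  r_2 = 6 (mod 125)
  r_3 = 131 (mod 625)
Final: r_3 = 131, and one checks f(r_3) ≡ 0 mod 5^4.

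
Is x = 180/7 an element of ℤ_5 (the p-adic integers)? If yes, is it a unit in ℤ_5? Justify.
x ∈ ℤ_5 but not a unit; v_5(x) = 1 > 0

ℤ_5 = {x ∈ ℚ_5 : v_5(x) ≥ 0} and ℤ_5^× = {x ∈ ℤ_5 : v_5(x) = 0}. Here v_5(180/7) = v_5(num) − v_5(den) = 1; compare against these criteria.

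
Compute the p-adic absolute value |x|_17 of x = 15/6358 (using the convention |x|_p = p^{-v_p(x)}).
|15/6358|_17 = 289

Step 1 — compute v_17(x) by factoring powers of 17 out of the numerator and denominator: v_17(15/6358) = -2. Step 2 — apply |x|_p = p^{-v_p(x)} = 17^{2} = 289.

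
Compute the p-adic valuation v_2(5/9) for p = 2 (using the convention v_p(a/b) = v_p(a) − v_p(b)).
v_2(5/9) = 0

Factor powers of 2 from the numerator and denominator of the reduced fraction: 5 = 2^0 · 5 and 9 = 2^0 · 9. Apply v_p(a/b) = v_p(a) − v_p(b): v_2(5/9) = 0 − 0 = 0.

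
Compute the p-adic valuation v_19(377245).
v_19(377245) = 3

v_19(n) is the largest exponent k such that 19^k divides n. Factor out: 377245 = 19^3 · 55. (Sign doesn't affect v_p.) So v_19(377245) = 3.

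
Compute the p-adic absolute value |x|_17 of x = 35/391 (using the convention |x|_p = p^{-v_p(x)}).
|35/391|_17 = 17

Step 1 — compute v_17(x) by factoring powers of 17 out of the numerator and denominator: v_17(35/391) = -1. Step 2 — apply |x|_p = p^{-v_p(x)} = 17^{1} = 17.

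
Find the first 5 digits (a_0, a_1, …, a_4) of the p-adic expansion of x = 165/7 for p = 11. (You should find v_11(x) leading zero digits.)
(a_0, …, a_4) = (0, 10, 4, 9, 7)

v_11(165/7) = 1, so a_0 = ... = a_0 = 0. Factor out: x = 11^1 · u with u = 15/7 a unit in ℤ_11. Expand u iteratively via a_{v+i} = u_i mod 11, u_{i+1} = (u_i − a_{v+i})/11:
  u_0 = 15/7;  a_1 = 10;  u_1 = (u_0 − 10)/11 = -5/7
  u_1 = -5/7;  a_2 = 4;  u_2 = (u_1 − 4)/11 = -3/7
  u_2 = -3/7;  a_3 = 9;  u_3 = (u_2 − 9)/11 = -6/7
  u_3 = -6/7;  a_4 = 7;  u_4 = (u_3 − 7)/11 = -5/7
Digits: (0, 10, 4, 9, 7).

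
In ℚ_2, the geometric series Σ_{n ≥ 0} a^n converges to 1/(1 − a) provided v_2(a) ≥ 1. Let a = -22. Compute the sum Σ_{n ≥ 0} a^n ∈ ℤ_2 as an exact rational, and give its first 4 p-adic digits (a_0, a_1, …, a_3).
Σ a^n = 1/(1 − a) = 1/23;  first 4 digits = (1, 1, 1, 0)

v_2(a) = 1 ≥ 1, so the series converges in ℤ_2 to 1/(1 − a) = 1/(1 − (-22)) = 1/23. Expand this rational in ℤ_2: compute digits iteratively via d_i = x_i mod 2, x_{i+1} = (x_i − d_i)/2. The first 4 digits are (1, 1, 1, 0).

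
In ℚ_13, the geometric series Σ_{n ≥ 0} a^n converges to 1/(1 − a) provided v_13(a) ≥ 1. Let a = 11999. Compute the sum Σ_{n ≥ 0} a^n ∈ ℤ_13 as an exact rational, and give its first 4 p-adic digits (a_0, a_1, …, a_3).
Σ a^n = 1/(1 − a) = -1/11998;  first 4 digits = (1, 0, 6, 5)

v_13(a) = 2 ≥ 1, so the series converges in ℤ_13 to 1/(1 − a) = 1/(1 − 11999) = -1/11998. Expand this rational in ℤ_13: compute digits iteratively via d_i = x_i mod 13, x_{i+1} = (x_i − d_i)/13. The first 4 digits are (1, 0, 6, 5).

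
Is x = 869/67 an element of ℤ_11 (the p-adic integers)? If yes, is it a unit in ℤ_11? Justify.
x ∈ ℤ_11 but not a unit; v_11(x) = 1 > 0

ℤ_11 = {x ∈ ℚ_11 : v_11(x) ≥ 0} and ℤ_11^× = {x ∈ ℤ_11 : v_11(x) = 0}. Here v_11(869/67) = v_11(num) − v_11(den) = 1; compare against these criteria.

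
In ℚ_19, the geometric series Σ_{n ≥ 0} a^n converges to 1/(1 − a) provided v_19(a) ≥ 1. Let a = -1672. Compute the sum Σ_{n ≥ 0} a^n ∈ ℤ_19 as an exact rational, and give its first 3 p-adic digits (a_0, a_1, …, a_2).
Σ a^n = 1/(1 − a) = 1/1673;  first 3 digits = (1, 7, 6)

v_19(a) = 1 ≥ 1, so the series converges in ℤ_19 to 1/(1 − a) = 1/(1 − (-1672)) = 1/1673. Expand this rational in ℤ_19: compute digits iteratively via d_i = x_i mod 19, x_{i+1} = (x_i − d_i)/19. The first 3 digits are (1, 7, 6).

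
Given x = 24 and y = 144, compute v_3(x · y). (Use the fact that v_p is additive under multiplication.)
v_3(3456) = 3

v_p(x) = 1 (factor: 24 = 3^1 · 8); v_p(y) = 2 (factor: 144 = 3^2 · 16). Additivity: v_p(xy) = v_p(x) + v_p(y) = 1 + 2 = 3. (Direct check: xy = 3456 = 3^3 · (128).)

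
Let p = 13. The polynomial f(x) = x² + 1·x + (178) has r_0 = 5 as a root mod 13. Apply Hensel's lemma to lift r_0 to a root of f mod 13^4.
r_3 = 21572 (mod 28561)

Hensel: r_{i+1} = r_i − f(r_i)·(f′(r_i))^{-1} mod 13^{i+2}, f′(x) = 2x + 1. Iterate:
  r_0 = 5 (mod 13)
  r_1 = 109 (mod 169)
  r_2 = 1799 (mod 2197)
  r_3 = 21572 (mod 28561)
Final: r = 21572 satisfies f(r) ≡ 0 mod 13^4.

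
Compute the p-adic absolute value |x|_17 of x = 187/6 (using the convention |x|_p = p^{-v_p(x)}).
|187/6|_17 = 1/17

Step 1 — compute v_17(x) by factoring powers of 17 out of the numerator and denominator: v_17(187/6) = 1. Step 2 — apply |x|_p = p^{-v_p(x)} = 17^{-1} = 1/17.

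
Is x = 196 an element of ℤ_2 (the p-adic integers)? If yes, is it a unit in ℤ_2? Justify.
x ∈ ℤ_2 but not a unit; v_2(x) = 2 > 0

ℤ_2 = {x ∈ ℚ_2 : v_2(x) ≥ 0} and ℤ_2^× = {x ∈ ℤ_2 : v_2(x) = 0}. Here v_2(196) = v_2(num) − v_2(den) = 2; compare against these criteria.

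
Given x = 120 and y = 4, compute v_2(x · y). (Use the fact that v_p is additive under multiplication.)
v_2(480) = 5

v_p(x) = 3 (factor: 120 = 2^3 · 15); v_p(y) = 2 (factor: 4 = 2^2 · 1). Additivity: v_p(xy) = v_p(x) + v_p(y) = 3 + 2 = 5. (Direct check: xy = 480 = 2^5 · (15).)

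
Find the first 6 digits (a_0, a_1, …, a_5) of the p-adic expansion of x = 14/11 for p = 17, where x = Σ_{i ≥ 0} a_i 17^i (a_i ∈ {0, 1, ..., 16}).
(a_0, …, a_5) = (9, 15, 13, 10, 4, 9)

v_17(14/11) = 0 (numerator and denominator both coprime to 17), so x ∈ ℤ_17^×. Compute digits iteratively via a_i = x_i mod 17, x_{i+1} = (x_i − a_i)/17, with x_0 = x:
  x_0 = 14/11;  a_0 = 9;  x_1 = (x_0 − 9)/17 = -5/11
  x_1 = -5/11;  a_1 = 15;  x_2 = (x_1 − 15)/17 = -10/11
  x_2 = -10/11;  a_2 = 13;  x_3 = (x_2 − 13)/17 = -9/11
  x_3 = -9/11;  a_3 = 10;  x_4 = (x_3 − 10)/17 = -7/11
  x_4 = -7/11;  a_4 = 4;  x_5 = (x_4 − 4)/17 = -3/11
  x_5 = -3/11;  a_5 = 9;  x_6 = (x_5 − 9)/17 = -6/11
Digits: (9, 15, 13, 10, 4, 9).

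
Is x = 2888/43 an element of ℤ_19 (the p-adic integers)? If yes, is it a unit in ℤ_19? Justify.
x ∈ ℤ_19 but not a unit; v_19(x) = 2 > 0

ℤ_19 = {x ∈ ℚ_19 : v_19(x) ≥ 0} and ℤ_19^× = {x ∈ ℤ_19 : v_19(x) = 0}. Here v_19(2888/43) = v_19(num) − v_19(den) = 2; compare against these criteria.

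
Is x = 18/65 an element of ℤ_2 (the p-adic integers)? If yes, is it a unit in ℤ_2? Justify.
x ∈ ℤ_2 but not a unit; v_2(x) = 1 > 0

ℤ_2 = {x ∈ ℚ_2 : v_2(x) ≥ 0} and ℤ_2^× = {x ∈ ℤ_2 : v_2(x) = 0}. Here v_2(18/65) = v_2(num) − v_2(den) = 1; compare against these criteria.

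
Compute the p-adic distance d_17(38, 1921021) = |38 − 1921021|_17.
d_17(38, 1921021) = 1/83521

Step 1 — x − y = 38 − 1921021 = -1920983. Step 2 — v_17(-1920983) = 4 (factor: -1920983 = −(17^4 · 23); the sign does not affect v_p). Step 3 — |x − y|_17 = 17^{-4} = 1/83521.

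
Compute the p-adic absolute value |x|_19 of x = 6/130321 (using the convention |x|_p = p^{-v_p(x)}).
|6/130321|_19 = 130321

Step 1 — compute v_19(x) by factoring powers of 19 out of the numerator and denominator: v_19(6/130321) = -4. Step 2 — apply |x|_p = p^{-v_p(x)} = 19^{4} = 130321.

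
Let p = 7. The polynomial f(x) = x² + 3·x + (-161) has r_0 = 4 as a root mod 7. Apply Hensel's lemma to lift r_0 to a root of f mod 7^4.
r_3 = 1691 (mod 2401)

Hensel: r_{i+1} = r_i − f(r_i)·(f′(r_i))^{-1} mod 7^{i+2}, f′(x) = 2x + 3. Iterate:
  r_0 = 4 (mod 7)
  r_1 = 25 (mod 49)
  r_2 = 319 (mod 343)
  r_3 = 1691 (mod 2401)
Final: r = 1691 satisfies f(r) ≡ 0 mod 7^4.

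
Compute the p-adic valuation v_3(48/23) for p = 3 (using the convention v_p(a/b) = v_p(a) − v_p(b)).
v_3(48/23) = 1

Factor powers of 3 from the numerator and denominator of the reduced fraction: 48 = 3^1 · 16 and 23 = 3^0 · 23. Apply v_p(a/b) = v_p(a) − v_p(b): v_3(48/23) = 1 − 0 = 1.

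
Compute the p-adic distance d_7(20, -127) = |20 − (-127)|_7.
d_7(20, -127) = 1/49

Step 1 — x − y = 20 − (-127) = 147. Step 2 — v_7(147) = 2 (factor: 147 = (7^2 · 3); the sign does not affect v_p). Step 3 — |x − y|_7 = 7^{-2} = 1/49.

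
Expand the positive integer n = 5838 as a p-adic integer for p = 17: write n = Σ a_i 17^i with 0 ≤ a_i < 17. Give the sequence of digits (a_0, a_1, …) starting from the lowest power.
(a_0, a_1, …) = (7, 3, 3, 1)

Repeated division by 17 gives the digits low-to-high: 5838 = 7 + 3·17^1 + 3·17^2 + 1·17^3. Digit sequence: (7, 3, 3, 1).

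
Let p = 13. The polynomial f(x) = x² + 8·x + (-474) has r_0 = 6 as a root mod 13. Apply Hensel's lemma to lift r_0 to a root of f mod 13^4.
r_3 = 16841 (mod 28561)

Hensel: r_{i+1} = r_i − f(r_i)·(f′(r_i))^{-1} mod 13^{i+2}, f′(x) = 2x + 8. Iterate:
  r_0 = 6 (mod 13)
  r_1 = 110 (mod 169)
  r_2 = 1462 (mod 2197)
  r_3 = 16841 (mod 28561)
Final: r = 16841 satisfies f(r) ≡ 0 mod 13^4.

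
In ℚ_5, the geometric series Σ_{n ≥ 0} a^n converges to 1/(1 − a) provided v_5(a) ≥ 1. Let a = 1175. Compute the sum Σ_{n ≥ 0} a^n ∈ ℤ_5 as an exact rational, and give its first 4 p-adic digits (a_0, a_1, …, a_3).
Σ a^n = 1/(1 − a) = -1/1174;  first 4 digits = (1, 0, 2, 4)

v_5(a) = 2 ≥ 1, so the series converges in ℤ_5 to 1/(1 − a) = 1/(1 − 1175) = -1/1174. Expand this rational in ℤ_5: compute digits iteratively via d_i = x_i mod 5, x_{i+1} = (x_i − d_i)/5. The first 4 digits are (1, 0, 2, 4).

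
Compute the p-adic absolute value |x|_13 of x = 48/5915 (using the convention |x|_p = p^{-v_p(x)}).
|48/5915|_13 = 169

Step 1 — compute v_13(x) by factoring powers of 13 out of the numerator and denominator: v_13(48/5915) = -2. Step 2 — apply |x|_p = p^{-v_p(x)} = 13^{2} = 169.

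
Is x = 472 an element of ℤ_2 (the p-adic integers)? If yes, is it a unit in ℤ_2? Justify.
x ∈ ℤ_2 but not a unit; v_2(x) = 3 > 0

ℤ_2 = {x ∈ ℚ_2 : v_2(x) ≥ 0} and ℤ_2^× = {x ∈ ℤ_2 : v_2(x) = 0}. Here v_2(472) = v_2(num) − v_2(den) = 3; compare against these criteria.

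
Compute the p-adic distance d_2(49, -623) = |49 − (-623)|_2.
d_2(49, -623) = 1/32

Step 1 — x − y = 49 − (-623) = 672. Step 2 — v_2(672) = 5 (factor: 672 = (2^5 · 21); the sign does not affect v_p). Step 3 — |x − y|_2 = 2^{-5} = 1/32.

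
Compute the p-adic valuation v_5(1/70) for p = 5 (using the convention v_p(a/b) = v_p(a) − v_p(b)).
v_5(1/70) = -1

Factor powers of 5 from the numerator and denominator of the reduced fraction: 1 = 5^0 · 1 and 70 = 5^1 · 14. Apply v_p(a/b) = v_p(a) − v_p(b): v_5(1/70) = 0 − 1 = -1.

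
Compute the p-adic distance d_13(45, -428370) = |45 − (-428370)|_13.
d_13(45, -428370) = 1/28561

Step 1 — x − y = 45 − (-428370) = 428415. Step 2 — v_13(428415) = 4 (factor: 428415 = (13^4 · 15); the sign does not affect v_p). Step 3 — |x − y|_13 = 13^{-4} = 1/28561.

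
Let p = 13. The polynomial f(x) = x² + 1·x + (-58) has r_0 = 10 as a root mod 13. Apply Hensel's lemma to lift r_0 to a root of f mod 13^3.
r_2 = 764 (mod 2197)

Hensel: r_{i+1} = r_i − f(r_i)·(f′(r_i))^{-1} mod 13^{i+2}, f′(x) = 2x + 1. Iterate:
  r_0 = 10 (mod 13)
  r_1 = 88 (mod 169)
  r_2 = 764 (mod 2197)
Final: r = 764 satisfies f(r) ≡ 0 mod 13^3.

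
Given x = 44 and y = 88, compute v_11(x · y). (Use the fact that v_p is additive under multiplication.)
v_11(3872) = 2

v_p(x) = 1 (factor: 44 = 11^1 · 4); v_p(y) = 1 (factor: 88 = 11^1 · 8). Additivity: v_p(xy) = v_p(x) + v_p(y) = 1 + 1 = 2. (Direct check: xy = 3872 = 11^2 · (32).)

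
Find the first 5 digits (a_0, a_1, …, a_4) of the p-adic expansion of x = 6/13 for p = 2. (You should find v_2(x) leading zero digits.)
(a_0, …, a_4) = (0, 1, 1, 1, 1)

v_2(6/13) = 1, so a_0 = ... = a_0 = 0. Factor out: x = 2^1 · u with u = 3/13 a unit in ℤ_2. Expand u iteratively via a_{v+i} = u_i mod 2, u_{i+1} = (u_i − a_{v+i})/2:
  u_0 = 3/13;  a_1 = 1;  u_1 = (u_0 − 1)/2 = -5/13
  u_1 = -5/13;  a_2 = 1;  u_2 = (u_1 − 1)/2 = -9/13
  u_2 = -9/13;  a_3 = 1;  u_3 = (u_2 − 1)/2 = -11/13
  u_3 = -11/13;  a_4 = 1;  u_4 = (u_3 − 1)/2 = -12/13
Digits: (0, 1, 1, 1, 1).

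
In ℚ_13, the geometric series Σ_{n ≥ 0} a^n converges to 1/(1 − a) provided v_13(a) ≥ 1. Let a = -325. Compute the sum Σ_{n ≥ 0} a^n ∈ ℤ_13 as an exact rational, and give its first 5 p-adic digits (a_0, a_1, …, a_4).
Σ a^n = 1/(1 − a) = 1/326;  first 5 digits = (1, 1, 12, 9, 11)

v_13(a) = 1 ≥ 1, so the series converges in ℤ_13 to 1/(1 − a) = 1/(1 − (-325)) = 1/326. Expand this rational in ℤ_13: compute digits iteratively via d_i = x_i mod 13, x_{i+1} = (x_i − d_i)/13. The first 5 digits are (1, 1, 12, 9, 11).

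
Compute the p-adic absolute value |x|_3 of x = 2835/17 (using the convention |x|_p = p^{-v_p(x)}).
|2835/17|_3 = 1/81

Step 1 — compute v_3(x) by factoring powers of 3 out of the numerator and denominator: v_3(2835/17) = 4. Step 2 — apply |x|_p = p^{-v_p(x)} = 3^{-4} = 1/81.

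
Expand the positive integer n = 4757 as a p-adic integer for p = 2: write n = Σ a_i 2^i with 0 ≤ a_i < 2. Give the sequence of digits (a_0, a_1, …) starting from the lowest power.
(a_0, a_1, …) = (1, 0, 1, 0, 1, 0, 0, 1, 0, 1, 0, 0, 1)

Repeated division by 2 gives the digits low-to-high: 4757 = 1 + 1·2^2 + 1·2^4 + 1·2^7 + 1·2^9 + 1·2^12. Digit sequence: (1, 0, 1, 0, 1, 0, 0, 1, 0, 1, 0, 0, 1).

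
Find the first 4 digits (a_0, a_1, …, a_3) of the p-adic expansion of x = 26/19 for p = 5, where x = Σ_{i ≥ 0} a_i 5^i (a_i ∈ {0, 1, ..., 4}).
(a_0, …, a_3) = (4, 0, 2, 3)

v_5(26/19) = 0 (numerator and denominator both coprime to 5), so x ∈ ℤ_5^×. Compute digits iteratively via a_i = x_i mod 5, x_{i+1} = (x_i − a_i)/5, with x_0 = x:
  x_0 = 26/19;  a_0 = 4;  x_1 = (x_0 − 4)/5 = -10/19
  x_1 = -10/19;  a_1 = 0;  x_2 = (x_1 − 0)/5 = -2/19
  x_2 = -2/19;  a_2 = 2;  x_3 = (x_2 − 2)/5 = -8/19
  x_3 = -8/19;  a_3 = 3;  x_4 = (x_3 − 3)/5 = -13/19
Digits: (4, 0, 2, 3).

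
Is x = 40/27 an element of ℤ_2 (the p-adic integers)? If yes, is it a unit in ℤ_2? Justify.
x ∈ ℤ_2 but not a unit; v_2(x) = 3 > 0

ℤ_2 = {x ∈ ℚ_2 : v_2(x) ≥ 0} and ℤ_2^× = {x ∈ ℤ_2 : v_2(x) = 0}. Here v_2(40/27) = v_2(num) − v_2(den) = 3; compare against these criteria.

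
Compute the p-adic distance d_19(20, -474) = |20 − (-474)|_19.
d_19(20, -474) = 1/19

Step 1 — x − y = 20 − (-474) = 494. Step 2 — v_19(494) = 1 (factor: 494 = (19^1 · 26); the sign does not affect v_p). Step 3 — |x − y|_19 = 19^{-1} = 1/19.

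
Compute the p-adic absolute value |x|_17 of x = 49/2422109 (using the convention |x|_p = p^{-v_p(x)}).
|49/2422109|_17 = 83521

Step 1 — compute v_17(x) by factoring powers of 17 out of the numerator and denominator: v_17(49/2422109) = -4. Step 2 — apply |x|_p = p^{-v_p(x)} = 17^{4} = 83521.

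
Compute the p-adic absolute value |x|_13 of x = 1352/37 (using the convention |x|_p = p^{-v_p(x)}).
|1352/37|_13 = 1/169

Step 1 — compute v_13(x) by factoring powers of 13 out of the numerator and denominator: v_13(1352/37) = 2. Step 2 — apply |x|_p = p^{-v_p(x)} = 13^{-2} = 1/169.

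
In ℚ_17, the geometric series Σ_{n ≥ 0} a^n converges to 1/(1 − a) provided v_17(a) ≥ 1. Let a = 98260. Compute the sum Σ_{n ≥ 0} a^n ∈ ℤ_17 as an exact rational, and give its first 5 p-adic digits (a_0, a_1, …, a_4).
Σ a^n = 1/(1 − a) = -1/98259;  first 5 digits = (1, 0, 0, 3, 1)

v_17(a) = 3 ≥ 1, so the series converges in ℤ_17 to 1/(1 − a) = 1/(1 − 98260) = -1/98259. Expand this rational in ℤ_17: compute digits iteratively via d_i = x_i mod 17, x_{i+1} = (x_i − d_i)/17. The first 5 digits are (1, 0, 0, 3, 1).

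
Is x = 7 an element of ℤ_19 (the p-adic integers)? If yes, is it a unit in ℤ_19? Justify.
x ∈ ℤ_19^× (unit); v_19(x) = 0

ℤ_19 = {x ∈ ℚ_19 : v_19(x) ≥ 0} and ℤ_19^× = {x ∈ ℤ_19 : v_19(x) = 0}. Here v_19(7) = v_19(num) − v_19(den) = 0; compare against these criteria.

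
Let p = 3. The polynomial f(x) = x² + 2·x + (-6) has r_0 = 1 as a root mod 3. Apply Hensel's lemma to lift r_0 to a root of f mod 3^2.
r_1 = 4 (mod 9)

Hensel: r_{i+1} = r_i − f(r_i)·(f′(r_i))^{-1} mod 3^{i+2}, f′(x) = 2x + 2. Iterate:
  r_0 = 1 (mod 3)
  r_1 = 4 (mod 9)
Final: r = 4 satisfies f(r) ≡ 0 mod 3^2.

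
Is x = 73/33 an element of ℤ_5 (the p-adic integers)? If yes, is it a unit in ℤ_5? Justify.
x ∈ ℤ_5^× (unit); v_5(x) = 0

ℤ_5 = {x ∈ ℚ_5 : v_5(x) ≥ 0} and ℤ_5^× = {x ∈ ℤ_5 : v_5(x) = 0}. Here v_5(73/33) = v_5(num) − v_5(den) = 0; compare against these criteria.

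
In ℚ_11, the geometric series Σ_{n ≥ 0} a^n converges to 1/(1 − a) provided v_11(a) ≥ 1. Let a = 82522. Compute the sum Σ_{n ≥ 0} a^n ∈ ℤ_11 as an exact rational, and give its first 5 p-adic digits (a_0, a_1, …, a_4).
Σ a^n = 1/(1 − a) = -1/82521;  first 5 digits = (1, 0, 0, 7, 5)

v_11(a) = 3 ≥ 1, so the series converges in ℤ_11 to 1/(1 − a) = 1/(1 − 82522) = -1/82521. Expand this rational in ℤ_11: compute digits iteratively via d_i = x_i mod 11, x_{i+1} = (x_i − d_i)/11. The first 5 digits are (1, 0, 0, 7, 5).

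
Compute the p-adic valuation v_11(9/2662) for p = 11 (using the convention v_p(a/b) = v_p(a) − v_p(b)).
v_11(9/2662) = -3

Factor powers of 11 from the numerator and denominator of the reduced fraction: 9 = 11^0 · 9 and 2662 = 11^3 · 2. Apply v_p(a/b) = v_p(a) − v_p(b): v_11(9/2662) = 0 − 3 = -3.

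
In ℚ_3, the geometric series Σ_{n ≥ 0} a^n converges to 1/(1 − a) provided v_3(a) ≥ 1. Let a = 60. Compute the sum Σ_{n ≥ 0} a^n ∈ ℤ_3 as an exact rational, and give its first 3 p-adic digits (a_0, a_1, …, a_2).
Σ a^n = 1/(1 − a) = -1/59;  first 3 digits = (1, 2, 1)

v_3(a) = 1 ≥ 1, so the series converges in ℤ_3 to 1/(1 − a) = 1/(1 − 60) = -1/59. Expand this rational in ℤ_3: compute digits iteratively via d_i = x_i mod 3, x_{i+1} = (x_i − d_i)/3. The first 3 digits are (1, 2, 1).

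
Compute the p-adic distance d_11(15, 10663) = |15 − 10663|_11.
d_11(15, 10663) = 1/1331

Step 1 — x − y = 15 − 10663 = -10648. Step 2 — v_11(-10648) = 3 (factor: -10648 = −(11^3 · 8); the sign does not affect v_p). Step 3 — |x − y|_11 = 11^{-3} = 1/1331.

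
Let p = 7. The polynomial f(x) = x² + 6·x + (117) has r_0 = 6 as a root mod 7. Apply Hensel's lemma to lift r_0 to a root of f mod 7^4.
r_3 = 1833 (mod 2401)

Hensel: r_{i+1} = r_i − f(r_i)·(f′(r_i))^{-1} mod 7^{i+2}, f′(x) = 2x + 6. Iterate:
  r_0 = 6 (mod 7)
  r_1 = 20 (mod 49)
  r_2 = 118 (mod 343)
  r_3 = 1833 (mod 2401)
Final: r = 1833 satisfies f(r) ≡ 0 mod 7^4.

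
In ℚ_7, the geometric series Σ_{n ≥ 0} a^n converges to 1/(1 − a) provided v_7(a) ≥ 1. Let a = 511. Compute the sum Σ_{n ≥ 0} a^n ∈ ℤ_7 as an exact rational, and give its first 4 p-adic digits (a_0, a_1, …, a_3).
Σ a^n = 1/(1 − a) = -1/510;  first 4 digits = (1, 3, 5, 5)

v_7(a) = 1 ≥ 1, so the series converges in ℤ_7 to 1/(1 − a) = 1/(1 − 511) = -1/510. Expand this rational in ℤ_7: compute digits iteratively via d_i = x_i mod 7, x_{i+1} = (x_i − d_i)/7. The first 4 digits are (1, 3, 5, 5).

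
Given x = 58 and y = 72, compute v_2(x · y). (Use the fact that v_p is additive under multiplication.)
v_2(4176) = 4

v_p(x) = 1 (factor: 58 = 2^1 · 29); v_p(y) = 3 (factor: 72 = 2^3 · 9). Additivity: v_p(xy) = v_p(x) + v_p(y) = 1 + 3 = 4. (Direct check: xy = 4176 = 2^4 · (261).)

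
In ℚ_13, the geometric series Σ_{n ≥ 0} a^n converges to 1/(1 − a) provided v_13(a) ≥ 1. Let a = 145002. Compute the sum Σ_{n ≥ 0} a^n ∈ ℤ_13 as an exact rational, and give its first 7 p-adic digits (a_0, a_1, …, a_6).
Σ a^n = 1/(1 − a) = -1/145001;  first 7 digits = (1, 0, 0, 1, 5, 0, 1)

v_13(a) = 3 ≥ 1, so the series converges in ℤ_13 to 1/(1 − a) = 1/(1 − 145002) = -1/145001. Expand this rational in ℤ_13: compute digits iteratively via d_i = x_i mod 13, x_{i+1} = (x_i − d_i)/13. The first 7 digits are (1, 0, 0, 1, 5, 0, 1).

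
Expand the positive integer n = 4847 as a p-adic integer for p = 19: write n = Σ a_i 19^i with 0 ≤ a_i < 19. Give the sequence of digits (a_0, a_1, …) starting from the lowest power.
(a_0, a_1, …) = (2, 8, 13)

Repeated division by 19 gives the digits low-to-high: 4847 = 2 + 8·19^1 + 13·19^2. Digit sequence: (2, 8, 13).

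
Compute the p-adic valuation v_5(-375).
v_5(-375) = 3

v_5(n) is the largest exponent k such that 5^k divides n. Factor out: -375 = -5^3 · 3. (Sign doesn't affect v_p.) So v_5(-375) = 3.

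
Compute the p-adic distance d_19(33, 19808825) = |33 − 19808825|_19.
d_19(33, 19808825) = 1/2476099

Step 1 — x − y = 33 − 19808825 = -19808792. Step 2 — v_19(-19808792) = 5 (factor: -19808792 = −(19^5 · 8); the sign does not affect v_p). Step 3 — |x − y|_19 = 19^{-5} = 1/2476099.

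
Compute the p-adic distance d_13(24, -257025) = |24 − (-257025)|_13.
d_13(24, -257025) = 1/28561

Step 1 — x − y = 24 − (-257025) = 257049. Step 2 — v_13(257049) = 4 (factor: 257049 = (13^4 · 9); the sign does not affect v_p). Step 3 — |x − y|_13 = 13^{-4} = 1/28561.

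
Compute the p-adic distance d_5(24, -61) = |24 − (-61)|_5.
d_5(24, -61) = 1/5

Step 1 — x − y = 24 − (-61) = 85. Step 2 — v_5(85) = 1 (factor: 85 = (5^1 · 17); the sign does not affect v_p). Step 3 — |x − y|_5 = 5^{-1} = 1/5.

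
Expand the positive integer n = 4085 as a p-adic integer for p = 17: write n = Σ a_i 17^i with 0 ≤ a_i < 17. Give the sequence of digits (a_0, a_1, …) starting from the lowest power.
(a_0, a_1, …) = (5, 2, 14)

Repeated division by 17 gives the digits low-to-high: 4085 = 5 + 2·17^1 + 14·17^2. Digit sequence: (5, 2, 14).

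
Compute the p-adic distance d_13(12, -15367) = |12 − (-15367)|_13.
d_13(12, -15367) = 1/2197

Step 1 — x − y = 12 − (-15367) = 15379. Step 2 — v_13(15379) = 3 (factor: 15379 = (13^3 · 7); the sign does not affect v_p). Step 3 — |x − y|_13 = 13^{-3} = 1/2197.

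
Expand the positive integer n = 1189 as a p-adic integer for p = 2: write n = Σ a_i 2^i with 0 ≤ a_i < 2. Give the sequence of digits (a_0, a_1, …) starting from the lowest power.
(a_0, a_1, …) = (1, 0, 1, 0, 0, 1, 0, 1, 0, 0, 1)

Repeated division by 2 gives the digits low-to-high: 1189 = 1 + 1·2^2 + 1·2^5 + 1·2^7 + 1·2^10. Digit sequence: (1, 0, 1, 0, 0, 1, 0, 1, 0, 0, 1).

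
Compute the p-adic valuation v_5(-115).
v_5(-115) = 1

v_5(n) is the largest exponent k such that 5^k divides n. Factor out: -115 = -5^1 · 23. (Sign doesn't affect v_p.) So v_5(-115) = 1.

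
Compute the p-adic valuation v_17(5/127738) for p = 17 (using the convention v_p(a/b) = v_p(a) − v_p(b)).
v_17(5/127738) = -3

Factor powers of 17 from the numerator and denominator of the reduced fraction: 5 = 17^0 · 5 and 127738 = 17^3 · 26. Apply v_p(a/b) = v_p(a) − v_p(b): v_17(5/127738) = 0 − 3 = -3.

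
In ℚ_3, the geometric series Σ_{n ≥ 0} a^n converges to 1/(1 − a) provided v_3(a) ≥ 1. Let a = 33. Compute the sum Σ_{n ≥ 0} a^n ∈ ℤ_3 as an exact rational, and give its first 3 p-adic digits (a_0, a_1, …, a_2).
Σ a^n = 1/(1 − a) = -1/32;  first 3 digits = (1, 2, 1)

v_3(a) = 1 ≥ 1, so the series converges in ℤ_3 to 1/(1 − a) = 1/(1 − 33) = -1/32. Expand this rational in ℤ_3: compute digits iteratively via d_i = x_i mod 3, x_{i+1} = (x_i − d_i)/3. The first 3 digits are (1, 2, 1).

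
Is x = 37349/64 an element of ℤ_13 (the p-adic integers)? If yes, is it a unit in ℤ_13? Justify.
x ∈ ℤ_13 but not a unit; v_13(x) = 3 > 0

ℤ_13 = {x ∈ ℚ_13 : v_13(x) ≥ 0} and ℤ_13^× = {x ∈ ℤ_13 : v_13(x) = 0}. Here v_13(37349/64) = v_13(num) − v_13(den) = 3; compare against these criteria.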